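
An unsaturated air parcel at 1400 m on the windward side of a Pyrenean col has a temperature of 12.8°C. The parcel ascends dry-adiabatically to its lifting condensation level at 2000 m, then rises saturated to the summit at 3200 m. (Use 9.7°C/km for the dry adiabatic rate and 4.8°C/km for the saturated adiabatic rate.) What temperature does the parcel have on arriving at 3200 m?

From 1400 m to 2000 m (dry): cools by 9.7 × 0.6 = 5.82°C, giving 6.98°C.
From 2000 m to 3200 m (saturated): cools by 4.8 × 1.2 = 5.76°C, giving 1.22°C.

1.22°C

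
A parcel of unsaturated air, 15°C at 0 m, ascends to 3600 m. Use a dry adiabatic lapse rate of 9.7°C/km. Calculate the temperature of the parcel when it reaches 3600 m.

From 0 m to 3600 m (dry adiabatic): cools by 9.7 × 3.6 = 34.92°C, giving -19.92°C.

-19.92°C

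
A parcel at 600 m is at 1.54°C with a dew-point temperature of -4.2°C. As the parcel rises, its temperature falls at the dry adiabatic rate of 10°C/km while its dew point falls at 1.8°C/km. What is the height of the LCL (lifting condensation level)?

T and T_d converge at 10 − 1.8 = 8.2°C per km
Height above start = (1.54 − (-4.2)) / 8.2 = 0.7 km
LCL altitude = 600 m + 700 m = 1300 m

1300 m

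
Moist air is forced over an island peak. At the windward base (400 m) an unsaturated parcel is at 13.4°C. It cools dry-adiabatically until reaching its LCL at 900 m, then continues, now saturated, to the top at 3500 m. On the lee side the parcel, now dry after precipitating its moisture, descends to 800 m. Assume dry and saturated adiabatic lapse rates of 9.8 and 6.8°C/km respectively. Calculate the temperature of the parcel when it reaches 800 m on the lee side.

17.28°C

Dry to 900 m: -9.8 × 0.5 km = -4.9°C, so T = 8.5°C.
Saturated to 3500 m: -6.8 × 2.6 km = -17.68°C, so T = -9.18°C.
Dry descent to 800 m: +9.8 × 2.7 km = +26.46°C, so T = 17.28°C.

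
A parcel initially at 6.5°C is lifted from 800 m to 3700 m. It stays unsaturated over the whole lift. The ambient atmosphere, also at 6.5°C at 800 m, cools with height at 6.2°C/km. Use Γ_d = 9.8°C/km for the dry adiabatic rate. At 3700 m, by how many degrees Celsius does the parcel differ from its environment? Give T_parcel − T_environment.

Parcel:
  800 → 3700 m (dry, 9.8°C/km): ΔT = -9.8 × 2.9 = -28.42°C → T = -21.92°C
Environment:
  800 → 3700 m (environment, 6.2°C/km): ΔT = -6.2 × 2.9 = -17.98°C → T = -11.48°C
T_parcel − T_env = -21.92 − (-11.48) = -10.44°C

-10.44°C (parcel cooler than environment)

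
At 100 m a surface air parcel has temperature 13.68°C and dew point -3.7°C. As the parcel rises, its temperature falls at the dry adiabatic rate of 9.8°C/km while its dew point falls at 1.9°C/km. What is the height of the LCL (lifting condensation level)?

2300 m

T and T_d converge at 9.8 − 1.9 = 7.9°C per km
Height above start = (13.68 − (-3.7)) / 7.9 = 2.2 km
LCL altitude = 100 m + 2200 m = 2300 m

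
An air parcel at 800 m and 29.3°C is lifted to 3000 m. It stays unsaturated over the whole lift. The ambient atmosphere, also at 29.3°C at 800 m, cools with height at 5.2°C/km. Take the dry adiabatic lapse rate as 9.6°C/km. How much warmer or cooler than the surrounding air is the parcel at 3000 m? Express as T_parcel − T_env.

-9.68°C (parcel cooler than environment)

Parcel:
  800 → 3000 m (dry, 9.6°C/km): ΔT = -9.6 × 2.2 = -21.12°C → T = 8.18°C
Environment:
  800 → 3000 m (environment, 5.2°C/km): ΔT = -5.2 × 2.2 = -11.44°C → T = 17.86°C
T_parcel − T_env = 8.18 − 17.86 = -9.68°C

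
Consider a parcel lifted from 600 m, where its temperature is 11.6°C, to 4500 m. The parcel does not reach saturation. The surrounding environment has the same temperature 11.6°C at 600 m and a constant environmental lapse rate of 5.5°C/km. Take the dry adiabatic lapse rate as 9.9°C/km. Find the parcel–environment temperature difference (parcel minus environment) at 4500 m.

Parcel:
  600–4500 m, dry: Δz = 3.9 km ⇒ ΔT = -38.61°C; T = -27.01°C
Environment:
  600–4500 m, environment: Δz = 3.9 km ⇒ ΔT = -21.45°C; T = -9.85°C
T_parcel − T_env = -27.01 − (-9.85) = -17.16°C

-17.16°C (parcel cooler than environment)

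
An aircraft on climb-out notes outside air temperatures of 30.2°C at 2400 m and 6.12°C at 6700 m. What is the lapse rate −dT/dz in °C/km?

Γ = −ΔT/Δz = (30.2 − 6.12) / (6700 − 2400) m
  = 24.08°C / 4.3 km = 5.6°C/km

5.6°C/km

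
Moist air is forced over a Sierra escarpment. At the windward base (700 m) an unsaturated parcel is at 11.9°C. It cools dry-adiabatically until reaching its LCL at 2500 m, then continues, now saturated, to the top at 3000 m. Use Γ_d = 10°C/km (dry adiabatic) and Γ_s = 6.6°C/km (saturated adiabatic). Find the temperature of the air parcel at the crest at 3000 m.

-9.4°C

700 → 2500 m (dry, 10°C/km): ΔT = -10 × 1.8 = -18°C → T = -6.1°C
2500 → 3000 m (saturated, 6.6°C/km): ΔT = -6.6 × 0.5 = -3.3°C → T = -9.4°C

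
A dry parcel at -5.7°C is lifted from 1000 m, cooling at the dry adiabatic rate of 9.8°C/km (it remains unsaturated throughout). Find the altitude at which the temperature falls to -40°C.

4500 m

Height above start = (-5.7 − (-40)) / 9.8 = 3.5 km
Altitude = 1000 m + 3500 m = 4500 m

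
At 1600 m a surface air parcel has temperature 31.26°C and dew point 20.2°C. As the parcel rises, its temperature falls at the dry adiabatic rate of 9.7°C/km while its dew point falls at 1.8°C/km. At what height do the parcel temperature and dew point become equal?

3000 m

T and T_d converge at 9.7 − 1.8 = 7.9°C per km
Height above start = (31.26 − 20.2) / 7.9 = 1.4 km
LCL altitude = 1600 m + 1400 m = 3000 m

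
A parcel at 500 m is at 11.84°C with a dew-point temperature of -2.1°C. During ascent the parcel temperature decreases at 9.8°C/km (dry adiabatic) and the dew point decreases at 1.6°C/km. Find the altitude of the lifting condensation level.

2200 m

T and T_d converge at 9.8 − 1.6 = 8.2°C per km
Height above start = (11.84 − (-2.1)) / 8.2 = 1.7 km
LCL altitude = 500 m + 1700 m = 2200 m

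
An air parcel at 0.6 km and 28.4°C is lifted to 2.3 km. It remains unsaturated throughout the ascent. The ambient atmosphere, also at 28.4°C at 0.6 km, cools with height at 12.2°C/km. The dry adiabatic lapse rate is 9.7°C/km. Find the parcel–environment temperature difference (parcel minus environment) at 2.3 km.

+4.25°C (parcel warmer than environment)

Parcel:
  From 600 m to 2300 m (dry): cools by 9.7 × 1.7 = 16.49°C, giving 11.91°C.
Environment:
  From 600 m to 2300 m (environment): cools by 12.2 × 1.7 = 20.74°C, giving 7.66°C.
T_parcel − T_env = 11.91 − 7.66 = +4.25°C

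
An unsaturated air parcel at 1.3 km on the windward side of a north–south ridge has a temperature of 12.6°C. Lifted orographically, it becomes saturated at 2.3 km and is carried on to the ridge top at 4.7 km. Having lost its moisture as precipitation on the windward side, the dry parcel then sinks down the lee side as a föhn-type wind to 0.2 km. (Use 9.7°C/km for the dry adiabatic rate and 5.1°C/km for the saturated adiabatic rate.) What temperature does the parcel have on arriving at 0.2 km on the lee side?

1300–2300 m, dry: Δz = 1 km ⇒ ΔT = -9.7°C; T = 2.9°C
2300–4700 m, saturated: Δz = 2.4 km ⇒ ΔT = -12.24°C; T = -9.34°C
4700–200 m, dry descent: Δz = 4.5 km ⇒ ΔT = +43.65°C; T = 34.31°C

34.31°C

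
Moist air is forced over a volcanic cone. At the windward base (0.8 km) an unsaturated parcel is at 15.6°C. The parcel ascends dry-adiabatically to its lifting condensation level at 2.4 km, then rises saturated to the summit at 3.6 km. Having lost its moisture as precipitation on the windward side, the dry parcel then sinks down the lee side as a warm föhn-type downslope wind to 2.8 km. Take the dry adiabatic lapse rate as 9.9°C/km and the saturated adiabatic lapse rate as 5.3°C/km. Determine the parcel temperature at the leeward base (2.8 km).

Dry to 2400 m: -9.9 × 1.6 km = -15.84°C, so T = -0.24°C.
Saturated to 3600 m: -5.3 × 1.2 km = -6.36°C, so T = -6.6°C.
Dry descent to 2800 m: +9.9 × 0.8 km = +7.92°C, so T = 1.32°C.

1.32°C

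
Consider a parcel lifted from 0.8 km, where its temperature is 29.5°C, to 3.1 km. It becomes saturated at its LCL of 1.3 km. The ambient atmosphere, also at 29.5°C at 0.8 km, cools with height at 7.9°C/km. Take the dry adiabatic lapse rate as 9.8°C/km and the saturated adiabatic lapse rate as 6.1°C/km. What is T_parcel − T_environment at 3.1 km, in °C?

+2.29°C (parcel warmer than environment)

Parcel:
  Dry to 1300 m: -9.8 × 0.5 km = -4.9°C, so T = 24.6°C.
  Saturated to 3100 m: -6.1 × 1.8 km = -10.98°C, so T = 13.62°C.
Environment:
  Environment to 3100 m: -7.9 × 2.3 km = -18.17°C, so T = 11.33°C.
T_parcel − T_env = 13.62 − 11.33 = +2.29°C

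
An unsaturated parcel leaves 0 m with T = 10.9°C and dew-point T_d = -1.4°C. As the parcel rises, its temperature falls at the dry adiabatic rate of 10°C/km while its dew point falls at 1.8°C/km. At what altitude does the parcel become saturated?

1500 m

T and T_d converge at 10 − 1.8 = 8.2°C per km
Height above start = (10.9 − (-1.4)) / 8.2 = 1.5 km
LCL altitude = 0 m + 1500 m = 1500 m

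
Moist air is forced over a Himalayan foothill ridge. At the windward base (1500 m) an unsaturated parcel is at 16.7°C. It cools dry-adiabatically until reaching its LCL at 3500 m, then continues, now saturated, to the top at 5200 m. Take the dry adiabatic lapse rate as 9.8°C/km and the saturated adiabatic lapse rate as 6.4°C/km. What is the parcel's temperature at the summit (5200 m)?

-13.78°C

1500–3500 m, dry: Δz = 2 km ⇒ ΔT = -19.6°C; T = -2.9°C
3500–5200 m, saturated: Δz = 1.7 km ⇒ ΔT = -10.88°C; T = -13.78°C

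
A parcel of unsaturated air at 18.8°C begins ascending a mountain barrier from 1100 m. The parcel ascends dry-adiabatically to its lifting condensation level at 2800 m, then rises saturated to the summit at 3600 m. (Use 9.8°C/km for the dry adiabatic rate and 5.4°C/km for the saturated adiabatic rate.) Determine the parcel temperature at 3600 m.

1100 → 2800 m (dry, 9.8°C/km): ΔT = -9.8 × 1.7 = -16.66°C → T = 2.14°C
2800 → 3600 m (saturated, 5.4°C/km): ΔT = -5.4 × 0.8 = -4.32°C → T = -2.18°C

-2.18°C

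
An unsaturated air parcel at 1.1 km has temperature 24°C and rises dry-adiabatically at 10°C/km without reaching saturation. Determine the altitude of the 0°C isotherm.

Height above start = (24 − 0) / 10 = 2.4 km
Altitude = 1100 m + 2400 m = 3500 m

3.5 km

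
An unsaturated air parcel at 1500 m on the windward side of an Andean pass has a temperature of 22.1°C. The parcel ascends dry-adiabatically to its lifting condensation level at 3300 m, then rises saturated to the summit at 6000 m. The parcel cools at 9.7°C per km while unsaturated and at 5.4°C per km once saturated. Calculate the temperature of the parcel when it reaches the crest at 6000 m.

From 1500 m to 3300 m (dry): cools by 9.7 × 1.8 = 17.46°C, giving 4.64°C.
From 3300 m to 6000 m (saturated): cools by 5.4 × 2.7 = 14.58°C, giving -9.94°C.

-9.94°C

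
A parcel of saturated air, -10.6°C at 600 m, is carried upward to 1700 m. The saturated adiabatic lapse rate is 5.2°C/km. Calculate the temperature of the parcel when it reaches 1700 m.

-16.32°C

600 → 1700 m (saturated adiabatic, 5.2°C/km): ΔT = -5.2 × 1.1 = -5.72°C → T = -16.32°C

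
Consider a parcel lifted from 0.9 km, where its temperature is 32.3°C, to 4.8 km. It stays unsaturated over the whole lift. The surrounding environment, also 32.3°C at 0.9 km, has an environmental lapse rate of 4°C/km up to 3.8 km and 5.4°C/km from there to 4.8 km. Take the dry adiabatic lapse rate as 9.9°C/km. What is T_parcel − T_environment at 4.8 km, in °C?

-21.61°C (parcel cooler than environment)

Parcel:
  900–4800 m, dry: Δz = 3.9 km ⇒ ΔT = -38.61°C; T = -6.31°C
Environment:
  900–3800 m, environment, lower layer: Δz = 2.9 km ⇒ ΔT = -11.6°C; T = 20.7°C
  3800–4800 m, environment, upper layer: Δz = 1 km ⇒ ΔT = -5.4°C; T = 15.3°C
T_parcel − T_env = -6.31 − 15.3 = -21.61°C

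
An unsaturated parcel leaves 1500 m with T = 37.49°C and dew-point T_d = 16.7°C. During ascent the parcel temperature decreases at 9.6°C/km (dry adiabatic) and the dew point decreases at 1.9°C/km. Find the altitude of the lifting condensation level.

T and T_d converge at 9.6 − 1.9 = 7.7°C per km
Height above start = (37.49 − 16.7) / 7.7 = 2.7 km
LCL altitude = 1500 m + 2700 m = 4200 m

4200 m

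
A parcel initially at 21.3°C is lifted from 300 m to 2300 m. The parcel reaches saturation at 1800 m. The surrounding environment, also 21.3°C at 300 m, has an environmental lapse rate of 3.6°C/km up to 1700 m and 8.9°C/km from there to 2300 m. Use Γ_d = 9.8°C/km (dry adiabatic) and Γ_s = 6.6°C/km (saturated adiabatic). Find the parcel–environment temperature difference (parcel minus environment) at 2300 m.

Parcel:
  300 → 1800 m (dry, 9.8°C/km): ΔT = -9.8 × 1.5 = -14.7°C → T = 6.6°C
  1800 → 2300 m (saturated, 6.6°C/km): ΔT = -6.6 × 0.5 = -3.3°C → T = 3.3°C
Environment:
  300 → 1700 m (environment, lower layer, 3.6°C/km): ΔT = -3.6 × 1.4 = -5.04°C → T = 16.26°C
  1700 → 2300 m (environment, upper layer, 8.9°C/km): ΔT = -8.9 × 0.6 = -5.34°C → T = 10.92°C
T_parcel − T_env = 3.3 − 10.92 = -7.62°C

-7.62°C (parcel cooler than environment)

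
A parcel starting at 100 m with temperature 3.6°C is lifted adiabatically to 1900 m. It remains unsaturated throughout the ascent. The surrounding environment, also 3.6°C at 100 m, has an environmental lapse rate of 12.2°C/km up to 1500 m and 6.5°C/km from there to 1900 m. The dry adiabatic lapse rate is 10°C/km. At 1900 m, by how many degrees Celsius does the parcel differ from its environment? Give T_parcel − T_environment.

Parcel:
  Dry to 1900 m: -10 × 1.8 km = -18°C, so T = -14.4°C.
Environment:
  Environment, lower layer to 1500 m: -12.2 × 1.4 km = -17.08°C, so T = -13.48°C.
  Environment, upper layer to 1900 m: -6.5 × 0.4 km = -2.6°C, so T = -16.08°C.
T_parcel − T_env = -14.4 − (-16.08) = +1.68°C

+1.68°C (parcel warmer than environment)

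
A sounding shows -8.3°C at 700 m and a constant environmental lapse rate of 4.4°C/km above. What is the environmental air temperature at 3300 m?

-19.74°C

700–3300 m, environmental: Δz = 2.6 km ⇒ ΔT = -11.44°C; T = -19.74°C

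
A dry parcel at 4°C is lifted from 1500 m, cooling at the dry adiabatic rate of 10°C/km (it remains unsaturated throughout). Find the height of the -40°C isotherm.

5900 m

Height above start = (4 − (-40)) / 10 = 4.4 km
Altitude = 1500 m + 4400 m = 5900 m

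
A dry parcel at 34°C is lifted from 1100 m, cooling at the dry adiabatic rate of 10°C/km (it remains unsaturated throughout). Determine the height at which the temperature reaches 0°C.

Height above start = (34 − 0) / 10 = 3.4 km
Altitude = 1100 m + 3400 m = 4500 m

4500 m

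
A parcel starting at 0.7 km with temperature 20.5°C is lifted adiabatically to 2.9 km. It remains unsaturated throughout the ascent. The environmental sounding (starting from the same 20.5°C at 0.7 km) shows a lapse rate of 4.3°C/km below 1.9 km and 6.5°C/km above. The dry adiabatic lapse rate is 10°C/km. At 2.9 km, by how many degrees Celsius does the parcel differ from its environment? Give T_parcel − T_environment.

Parcel:
  From 700 m to 2900 m (dry): cools by 10 × 2.2 = 22°C, giving -1.5°C.
Environment:
  From 700 m to 1900 m (environment, lower layer): cools by 4.3 × 1.2 = 5.16°C, giving 15.34°C.
  From 1900 m to 2900 m (environment, upper layer): cools by 6.5 × 1 = 6.5°C, giving 8.84°C.
T_parcel − T_env = -1.5 − 8.84 = -10.34°C

-10.34°C (parcel cooler than environment)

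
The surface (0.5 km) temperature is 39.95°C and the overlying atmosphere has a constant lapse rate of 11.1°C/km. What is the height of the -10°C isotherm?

5 km

Height above start = (39.95 − (-10)) / 11.1 = 4.5 km
Altitude = 500 m + 4500 m = 5000 m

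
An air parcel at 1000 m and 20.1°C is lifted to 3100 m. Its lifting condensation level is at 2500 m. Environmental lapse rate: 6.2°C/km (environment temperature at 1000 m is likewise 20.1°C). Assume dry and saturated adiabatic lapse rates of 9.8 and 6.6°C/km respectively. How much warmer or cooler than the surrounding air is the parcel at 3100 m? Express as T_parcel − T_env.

-5.64°C (parcel cooler than environment)

Parcel:
  From 1000 m to 2500 m (dry): cools by 9.8 × 1.5 = 14.7°C, giving 5.4°C.
  From 2500 m to 3100 m (saturated): cools by 6.6 × 0.6 = 3.96°C, giving 1.44°C.
Environment:
  From 1000 m to 3100 m (environment): cools by 6.2 × 2.1 = 13.02°C, giving 7.08°C.
T_parcel − T_env = 1.44 − 7.08 = -5.64°C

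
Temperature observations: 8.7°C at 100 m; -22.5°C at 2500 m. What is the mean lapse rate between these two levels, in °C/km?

13°C/km

Γ = −ΔT/Δz = (8.7 − (-22.5)) / (2500 − 100) m
  = 31.2°C / 2.4 km = 13°C/km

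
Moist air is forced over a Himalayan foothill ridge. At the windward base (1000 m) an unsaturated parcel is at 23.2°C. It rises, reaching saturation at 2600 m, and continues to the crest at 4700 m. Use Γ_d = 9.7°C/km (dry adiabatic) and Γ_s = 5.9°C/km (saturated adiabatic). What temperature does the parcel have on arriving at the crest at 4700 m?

1000–2600 m, dry: Δz = 1.6 km ⇒ ΔT = -15.52°C; T = 7.68°C
2600–4700 m, saturated: Δz = 2.1 km ⇒ ΔT = -12.39°C; T = -4.71°C

-4.71°C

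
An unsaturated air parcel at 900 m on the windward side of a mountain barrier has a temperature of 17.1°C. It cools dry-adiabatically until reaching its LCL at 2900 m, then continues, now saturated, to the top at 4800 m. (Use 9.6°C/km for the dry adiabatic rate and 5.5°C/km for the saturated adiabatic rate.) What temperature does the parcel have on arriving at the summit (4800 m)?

900 → 2900 m (dry, 9.6°C/km): ΔT = -9.6 × 2 = -19.2°C → T = -2.1°C
2900 → 4800 m (saturated, 5.5°C/km): ΔT = -5.5 × 1.9 = -10.45°C → T = -12.55°C

-12.55°C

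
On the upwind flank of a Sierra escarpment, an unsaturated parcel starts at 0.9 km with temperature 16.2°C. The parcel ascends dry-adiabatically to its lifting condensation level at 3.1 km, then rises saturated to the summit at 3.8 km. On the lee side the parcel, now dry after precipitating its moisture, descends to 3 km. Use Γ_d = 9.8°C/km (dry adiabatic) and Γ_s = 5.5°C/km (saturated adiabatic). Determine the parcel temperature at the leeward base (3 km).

-1.37°C

900 → 3100 m (dry, 9.8°C/km): ΔT = -9.8 × 2.2 = -21.56°C → T = -5.36°C
3100 → 3800 m (saturated, 5.5°C/km): ΔT = -5.5 × 0.7 = -3.85°C → T = -9.21°C
3800 → 3000 m (dry descent, 9.8°C/km): ΔT = +9.8 × 0.8 = +7.84°C → T = -1.37°C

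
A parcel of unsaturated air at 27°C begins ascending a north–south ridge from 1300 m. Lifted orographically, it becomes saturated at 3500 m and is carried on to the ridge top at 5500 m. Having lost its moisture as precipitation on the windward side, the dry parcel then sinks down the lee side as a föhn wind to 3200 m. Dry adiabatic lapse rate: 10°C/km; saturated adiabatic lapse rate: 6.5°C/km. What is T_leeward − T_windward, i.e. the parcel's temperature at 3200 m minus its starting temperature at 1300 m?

-12°C

1300–3500 m, dry: Δz = 2.2 km ⇒ ΔT = -22°C; T = 5°C
3500–5500 m, saturated: Δz = 2 km ⇒ ΔT = -13°C; T = -8°C
5500–3200 m, dry descent: Δz = 2.3 km ⇒ ΔT = +23°C; T = 15°C
Net change vs windward start: 15 − 27 = -12°C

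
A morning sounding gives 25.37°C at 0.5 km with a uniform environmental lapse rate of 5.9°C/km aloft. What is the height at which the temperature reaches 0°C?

4.8 km

Height above start = (25.37 − 0) / 5.9 = 4.3 km
Altitude = 500 m + 4300 m = 4800 m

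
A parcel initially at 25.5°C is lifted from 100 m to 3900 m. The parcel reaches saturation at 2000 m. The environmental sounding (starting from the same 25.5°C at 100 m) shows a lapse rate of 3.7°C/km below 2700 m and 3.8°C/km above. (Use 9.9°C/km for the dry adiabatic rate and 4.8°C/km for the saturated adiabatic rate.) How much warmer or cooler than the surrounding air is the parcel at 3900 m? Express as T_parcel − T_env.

Parcel:
  100 → 2000 m (dry, 9.9°C/km): ΔT = -9.9 × 1.9 = -18.81°C → T = 6.69°C
  2000 → 3900 m (saturated, 4.8°C/km): ΔT = -4.8 × 1.9 = -9.12°C → T = -2.43°C
Environment:
  100 → 2700 m (environment, lower layer, 3.7°C/km): ΔT = -3.7 × 2.6 = -9.62°C → T = 15.88°C
  2700 → 3900 m (environment, upper layer, 3.8°C/km): ΔT = -3.8 × 1.2 = -4.56°C → T = 11.32°C
T_parcel − T_env = -2.43 − 11.32 = -13.75°C

-13.75°C (parcel cooler than environment)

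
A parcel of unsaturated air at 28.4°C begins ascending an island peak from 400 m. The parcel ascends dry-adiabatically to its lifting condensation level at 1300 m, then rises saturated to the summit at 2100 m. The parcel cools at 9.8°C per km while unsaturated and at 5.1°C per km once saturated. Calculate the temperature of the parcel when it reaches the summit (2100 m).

400 → 1300 m (dry, 9.8°C/km): ΔT = -9.8 × 0.9 = -8.82°C → T = 19.58°C
1300 → 2100 m (saturated, 5.1°C/km): ΔT = -5.1 × 0.8 = -4.08°C → T = 15.5°C

15.5°C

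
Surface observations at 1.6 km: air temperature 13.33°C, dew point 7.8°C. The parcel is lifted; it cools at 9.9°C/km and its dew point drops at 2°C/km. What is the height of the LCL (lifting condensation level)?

2.3 km

T and T_d converge at 9.9 − 2 = 7.9°C per km
Height above start = (13.33 − 7.8) / 7.9 = 0.7 km
LCL altitude = 1600 m + 700 m = 2300 m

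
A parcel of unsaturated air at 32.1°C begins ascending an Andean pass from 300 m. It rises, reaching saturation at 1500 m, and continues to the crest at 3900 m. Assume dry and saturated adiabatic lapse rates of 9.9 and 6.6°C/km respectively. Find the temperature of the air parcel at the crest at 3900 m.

300–1500 m, dry: Δz = 1.2 km ⇒ ΔT = -11.88°C; T = 20.22°C
1500–3900 m, saturated: Δz = 2.4 km ⇒ ΔT = -15.84°C; T = 4.38°C

4.38°C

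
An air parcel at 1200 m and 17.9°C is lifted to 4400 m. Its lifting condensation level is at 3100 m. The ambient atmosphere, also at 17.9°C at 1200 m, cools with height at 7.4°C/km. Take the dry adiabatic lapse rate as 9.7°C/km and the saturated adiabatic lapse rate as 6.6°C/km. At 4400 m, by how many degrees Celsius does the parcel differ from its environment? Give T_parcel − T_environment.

Parcel:
  From 1200 m to 3100 m (dry): cools by 9.7 × 1.9 = 18.43°C, giving -0.53°C.
  From 3100 m to 4400 m (saturated): cools by 6.6 × 1.3 = 8.58°C, giving -9.11°C.
Environment:
  From 1200 m to 4400 m (environment): cools by 7.4 × 3.2 = 23.68°C, giving -5.78°C.
T_parcel − T_env = -9.11 − (-5.78) = -3.33°C

-3.33°C (parcel cooler than environment)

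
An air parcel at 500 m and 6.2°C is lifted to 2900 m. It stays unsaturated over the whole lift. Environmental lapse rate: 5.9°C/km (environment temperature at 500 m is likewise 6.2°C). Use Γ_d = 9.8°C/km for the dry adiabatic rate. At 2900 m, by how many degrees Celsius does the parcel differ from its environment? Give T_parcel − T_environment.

Parcel:
  From 500 m to 2900 m (dry): cools by 9.8 × 2.4 = 23.52°C, giving -17.32°C.
Environment:
  From 500 m to 2900 m (environment): cools by 5.9 × 2.4 = 14.16°C, giving -7.96°C.
T_parcel − T_env = -17.32 − (-7.96) = -9.36°C

-9.36°C (parcel cooler than environment)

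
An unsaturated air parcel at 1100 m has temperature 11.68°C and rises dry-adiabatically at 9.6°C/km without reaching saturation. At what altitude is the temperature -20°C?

4400 m

Height above start = (11.68 − (-20)) / 9.6 = 3.3 km
Altitude = 1100 m + 3300 m = 4400 m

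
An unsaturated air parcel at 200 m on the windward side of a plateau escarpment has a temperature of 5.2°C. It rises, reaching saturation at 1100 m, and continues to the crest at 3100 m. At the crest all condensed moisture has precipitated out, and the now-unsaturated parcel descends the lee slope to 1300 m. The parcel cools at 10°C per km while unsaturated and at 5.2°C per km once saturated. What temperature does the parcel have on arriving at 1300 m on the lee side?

200 → 1100 m (dry, 10°C/km): ΔT = -10 × 0.9 = -9°C → T = -3.8°C
1100 → 3100 m (saturated, 5.2°C/km): ΔT = -5.2 × 2 = -10.4°C → T = -14.2°C
3100 → 1300 m (dry descent, 10°C/km): ΔT = +10 × 1.8 = +18°C → T = 3.8°C

3.8°C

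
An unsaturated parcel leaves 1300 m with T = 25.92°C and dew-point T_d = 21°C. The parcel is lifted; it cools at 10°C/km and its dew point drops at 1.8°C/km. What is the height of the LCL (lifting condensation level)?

1900 m

T and T_d converge at 10 − 1.8 = 8.2°C per km
Height above start = (25.92 − 21) / 8.2 = 0.6 km
LCL altitude = 1300 m + 600 m = 1900 m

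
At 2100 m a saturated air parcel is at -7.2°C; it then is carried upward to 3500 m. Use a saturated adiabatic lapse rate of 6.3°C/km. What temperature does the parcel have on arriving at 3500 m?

-16.02°C

2100–3500 m, saturated adiabatic: Δz = 1.4 km ⇒ ΔT = -8.82°C; T = -16.02°C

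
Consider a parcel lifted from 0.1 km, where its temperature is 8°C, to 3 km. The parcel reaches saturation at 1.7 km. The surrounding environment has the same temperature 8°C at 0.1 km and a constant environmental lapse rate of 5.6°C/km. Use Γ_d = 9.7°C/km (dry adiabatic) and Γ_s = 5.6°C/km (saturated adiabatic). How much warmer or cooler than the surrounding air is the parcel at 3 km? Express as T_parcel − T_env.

Parcel:
  100 → 1700 m (dry, 9.7°C/km): ΔT = -9.7 × 1.6 = -15.52°C → T = -7.52°C
  1700 → 3000 m (saturated, 5.6°C/km): ΔT = -5.6 × 1.3 = -7.28°C → T = -14.8°C
Environment:
  100 → 3000 m (environment, 5.6°C/km): ΔT = -5.6 × 2.9 = -16.24°C → T = -8.24°C
T_parcel − T_env = -14.8 − (-8.24) = -6.56°C

-6.56°C (parcel cooler than environment)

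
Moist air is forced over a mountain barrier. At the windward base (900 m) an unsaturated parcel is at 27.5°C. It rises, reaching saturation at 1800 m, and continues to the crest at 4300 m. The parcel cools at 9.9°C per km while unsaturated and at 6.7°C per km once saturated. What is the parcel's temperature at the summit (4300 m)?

1.84°C

900 → 1800 m (dry, 9.9°C/km): ΔT = -9.9 × 0.9 = -8.91°C → T = 18.59°C
1800 → 4300 m (saturated, 6.7°C/km): ΔT = -6.7 × 2.5 = -16.75°C → T = 1.84°C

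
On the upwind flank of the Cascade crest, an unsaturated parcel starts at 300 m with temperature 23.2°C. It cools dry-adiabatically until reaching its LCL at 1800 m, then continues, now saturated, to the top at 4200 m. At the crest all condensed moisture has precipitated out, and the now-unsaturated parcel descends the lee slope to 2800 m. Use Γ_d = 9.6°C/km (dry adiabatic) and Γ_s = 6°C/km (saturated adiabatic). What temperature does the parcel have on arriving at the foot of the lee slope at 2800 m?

From 300 m to 1800 m (dry): cools by 9.6 × 1.5 = 14.4°C, giving 8.8°C.
From 1800 m to 4200 m (saturated): cools by 6 × 2.4 = 14.4°C, giving -5.6°C.
From 4200 m to 2800 m (dry descent): warms by 9.6 × 1.4 = 13.44°C, giving 7.84°C.

7.84°C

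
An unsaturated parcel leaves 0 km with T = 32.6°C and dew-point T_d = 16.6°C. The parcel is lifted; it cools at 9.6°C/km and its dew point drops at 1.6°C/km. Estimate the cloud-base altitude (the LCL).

T and T_d converge at 9.6 − 1.6 = 8°C per km
Height above start = (32.6 − 16.6) / 8 = 2 km
LCL altitude = 0 m + 2000 m = 2000 m

2 km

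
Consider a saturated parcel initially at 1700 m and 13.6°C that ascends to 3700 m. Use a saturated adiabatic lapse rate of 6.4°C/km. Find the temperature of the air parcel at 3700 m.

0.8°C

From 1700 m to 3700 m (saturated adiabatic): cools by 6.4 × 2 = 12.8°C, giving 0.8°C.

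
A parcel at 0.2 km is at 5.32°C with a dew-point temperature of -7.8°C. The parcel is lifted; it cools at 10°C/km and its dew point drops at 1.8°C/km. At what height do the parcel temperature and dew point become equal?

T and T_d converge at 10 − 1.8 = 8.2°C per km
Height above start = (5.32 − (-7.8)) / 8.2 = 1.6 km
LCL altitude = 200 m + 1600 m = 1800 m

1.8 km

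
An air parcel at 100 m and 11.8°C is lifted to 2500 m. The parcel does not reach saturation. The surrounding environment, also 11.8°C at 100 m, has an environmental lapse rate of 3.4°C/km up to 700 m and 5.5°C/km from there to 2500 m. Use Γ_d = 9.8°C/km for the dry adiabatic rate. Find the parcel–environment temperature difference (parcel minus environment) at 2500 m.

Parcel:
  100 → 2500 m (dry, 9.8°C/km): ΔT = -9.8 × 2.4 = -23.52°C → T = -11.72°C
Environment:
  100 → 700 m (environment, lower layer, 3.4°C/km): ΔT = -3.4 × 0.6 = -2.04°C → T = 9.76°C
  700 → 2500 m (environment, upper layer, 5.5°C/km): ΔT = -5.5 × 1.8 = -9.9°C → T = -0.14°C
T_parcel − T_env = -11.72 − (-0.14) = -11.58°C

-11.58°C (parcel cooler than environment)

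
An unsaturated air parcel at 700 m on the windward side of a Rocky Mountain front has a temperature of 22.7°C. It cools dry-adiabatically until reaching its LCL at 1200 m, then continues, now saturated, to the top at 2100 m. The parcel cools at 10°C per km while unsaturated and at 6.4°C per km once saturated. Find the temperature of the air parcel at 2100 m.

700–1200 m, dry: Δz = 0.5 km ⇒ ΔT = -5°C; T = 17.7°C
1200–2100 m, saturated: Δz = 0.9 km ⇒ ΔT = -5.76°C; T = 11.94°C

11.94°C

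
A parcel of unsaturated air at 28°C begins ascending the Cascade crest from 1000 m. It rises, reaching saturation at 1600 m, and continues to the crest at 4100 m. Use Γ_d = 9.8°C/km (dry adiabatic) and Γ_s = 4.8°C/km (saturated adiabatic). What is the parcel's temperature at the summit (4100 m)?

From 1000 m to 1600 m (dry): cools by 9.8 × 0.6 = 5.88°C, giving 22.12°C.
From 1600 m to 4100 m (saturated): cools by 4.8 × 2.5 = 12°C, giving 10.12°C.

10.12°C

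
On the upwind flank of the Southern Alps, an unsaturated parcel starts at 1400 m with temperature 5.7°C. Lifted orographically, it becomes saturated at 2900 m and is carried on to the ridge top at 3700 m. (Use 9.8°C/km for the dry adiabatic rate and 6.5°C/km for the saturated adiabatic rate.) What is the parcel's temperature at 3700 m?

1400–2900 m, dry: Δz = 1.5 km ⇒ ΔT = -14.7°C; T = -9°C
2900–3700 m, saturated: Δz = 0.8 km ⇒ ΔT = -5.2°C; T = -14.2°C

-14.2°C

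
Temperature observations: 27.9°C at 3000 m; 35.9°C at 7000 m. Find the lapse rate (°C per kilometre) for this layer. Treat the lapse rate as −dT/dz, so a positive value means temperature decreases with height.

-2°C/km

Γ = −ΔT/Δz = (27.9 − 35.9) / (7000 − 3000) m
  = -8°C / 4 km = -2°C/km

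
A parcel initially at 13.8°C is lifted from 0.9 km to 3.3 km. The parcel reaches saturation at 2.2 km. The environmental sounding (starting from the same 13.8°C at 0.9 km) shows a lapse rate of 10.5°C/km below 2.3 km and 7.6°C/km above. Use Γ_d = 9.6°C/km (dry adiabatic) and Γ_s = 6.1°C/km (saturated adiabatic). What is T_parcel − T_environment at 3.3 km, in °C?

Parcel:
  Dry to 2200 m: -9.6 × 1.3 km = -12.48°C, so T = 1.32°C.
  Saturated to 3300 m: -6.1 × 1.1 km = -6.71°C, so T = -5.39°C.
Environment:
  Environment, lower layer to 2300 m: -10.5 × 1.4 km = -14.7°C, so T = -0.9°C.
  Environment, upper layer to 3300 m: -7.6 × 1 km = -7.6°C, so T = -8.5°C.
T_parcel − T_env = -5.39 − (-8.5) = +3.11°C

+3.11°C (parcel warmer than environment)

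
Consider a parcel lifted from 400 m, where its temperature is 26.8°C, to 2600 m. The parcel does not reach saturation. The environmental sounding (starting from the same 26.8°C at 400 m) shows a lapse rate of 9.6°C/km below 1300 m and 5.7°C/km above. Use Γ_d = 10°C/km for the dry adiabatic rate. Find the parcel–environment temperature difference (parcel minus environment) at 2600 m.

-5.95°C (parcel cooler than environment)

Parcel:
  400–2600 m, dry: Δz = 2.2 km ⇒ ΔT = -22°C; T = 4.8°C
Environment:
  400–1300 m, environment, lower layer: Δz = 0.9 km ⇒ ΔT = -8.64°C; T = 18.16°C
  1300–2600 m, environment, upper layer: Δz = 1.3 km ⇒ ΔT = -7.41°C; T = 10.75°C
T_parcel − T_env = 4.8 − 10.75 = -5.95°C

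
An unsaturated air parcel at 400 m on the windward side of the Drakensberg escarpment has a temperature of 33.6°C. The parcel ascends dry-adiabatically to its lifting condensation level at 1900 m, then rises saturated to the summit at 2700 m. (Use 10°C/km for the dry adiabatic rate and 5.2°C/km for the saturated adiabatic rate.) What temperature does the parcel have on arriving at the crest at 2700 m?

From 400 m to 1900 m (dry): cools by 10 × 1.5 = 15°C, giving 18.6°C.
From 1900 m to 2700 m (saturated): cools by 5.2 × 0.8 = 4.16°C, giving 14.44°C.

14.44°C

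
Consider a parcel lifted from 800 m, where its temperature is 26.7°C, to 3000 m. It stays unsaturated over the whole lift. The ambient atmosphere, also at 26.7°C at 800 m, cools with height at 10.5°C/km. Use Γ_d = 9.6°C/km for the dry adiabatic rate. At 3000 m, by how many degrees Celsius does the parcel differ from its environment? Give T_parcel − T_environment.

Parcel:
  Dry to 3000 m: -9.6 × 2.2 km = -21.12°C, so T = 5.58°C.
Environment:
  Environment to 3000 m: -10.5 × 2.2 km = -23.1°C, so T = 3.6°C.
T_parcel − T_env = 5.58 − 3.6 = +1.98°C

+1.98°C (parcel warmer than environment)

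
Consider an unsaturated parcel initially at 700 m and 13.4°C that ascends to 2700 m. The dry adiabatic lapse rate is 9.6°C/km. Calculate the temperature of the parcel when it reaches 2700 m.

700–2700 m, dry adiabatic: Δz = 2 km ⇒ ΔT = -19.2°C; T = -5.8°C

-5.8°C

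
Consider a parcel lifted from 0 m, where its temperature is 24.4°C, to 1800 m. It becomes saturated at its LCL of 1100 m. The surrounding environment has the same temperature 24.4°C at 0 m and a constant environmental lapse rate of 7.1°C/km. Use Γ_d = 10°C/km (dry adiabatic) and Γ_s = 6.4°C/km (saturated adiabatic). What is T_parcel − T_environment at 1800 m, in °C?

-2.7°C (parcel cooler than environment)

Parcel:
  Dry to 1100 m: -10 × 1.1 km = -11°C, so T = 13.4°C.
  Saturated to 1800 m: -6.4 × 0.7 km = -4.48°C, so T = 8.92°C.
Environment:
  Environment to 1800 m: -7.1 × 1.8 km = -12.78°C, so T = 11.62°C.
T_parcel − T_env = 8.92 − 11.62 = -2.7°C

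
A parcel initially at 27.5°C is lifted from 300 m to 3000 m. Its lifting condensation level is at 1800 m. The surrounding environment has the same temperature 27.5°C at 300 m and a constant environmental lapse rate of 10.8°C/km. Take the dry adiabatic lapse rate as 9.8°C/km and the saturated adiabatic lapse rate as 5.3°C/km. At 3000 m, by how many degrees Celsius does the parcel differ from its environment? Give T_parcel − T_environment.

Parcel:
  From 300 m to 1800 m (dry): cools by 9.8 × 1.5 = 14.7°C, giving 12.8°C.
  From 1800 m to 3000 m (saturated): cools by 5.3 × 1.2 = 6.36°C, giving 6.44°C.
Environment:
  From 300 m to 3000 m (environment): cools by 10.8 × 2.7 = 29.16°C, giving -1.66°C.
T_parcel − T_env = 6.44 − (-1.66) = +8.1°C

+8.1°C (parcel warmer than environment)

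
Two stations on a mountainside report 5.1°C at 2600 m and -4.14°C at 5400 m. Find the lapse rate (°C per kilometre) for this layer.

3.3°C/km

Γ = −ΔT/Δz = (5.1 − (-4.14)) / (5400 − 2600) m
  = 9.24°C / 2.8 km = 3.3°C/km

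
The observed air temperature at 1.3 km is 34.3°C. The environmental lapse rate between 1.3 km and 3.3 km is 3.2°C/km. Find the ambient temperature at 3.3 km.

Environmental to 3300 m: -3.2 × 2 km = -6.4°C, so T = 27.9°C.

27.9°C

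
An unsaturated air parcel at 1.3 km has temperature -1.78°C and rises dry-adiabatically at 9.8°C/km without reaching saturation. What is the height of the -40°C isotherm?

5.2 km

Height above start = (-1.78 − (-40)) / 9.8 = 3.9 km
Altitude = 1300 m + 3900 m = 5200 m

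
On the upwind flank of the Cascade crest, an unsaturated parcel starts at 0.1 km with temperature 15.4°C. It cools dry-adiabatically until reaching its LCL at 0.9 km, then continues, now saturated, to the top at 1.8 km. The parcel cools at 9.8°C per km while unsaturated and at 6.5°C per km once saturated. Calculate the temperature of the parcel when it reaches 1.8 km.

1.71°C

From 100 m to 900 m (dry): cools by 9.8 × 0.8 = 7.84°C, giving 7.56°C.
From 900 m to 1800 m (saturated): cools by 6.5 × 0.9 = 5.85°C, giving 1.71°C.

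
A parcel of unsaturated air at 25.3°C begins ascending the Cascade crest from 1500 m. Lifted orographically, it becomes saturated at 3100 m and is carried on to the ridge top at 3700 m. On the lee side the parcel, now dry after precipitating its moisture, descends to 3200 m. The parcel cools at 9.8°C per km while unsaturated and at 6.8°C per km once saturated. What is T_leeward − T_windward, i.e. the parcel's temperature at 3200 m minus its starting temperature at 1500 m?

-14.86°C

Dry to 3100 m: -9.8 × 1.6 km = -15.68°C, so T = 9.62°C.
Saturated to 3700 m: -6.8 × 0.6 km = -4.08°C, so T = 5.54°C.
Dry descent to 3200 m: +9.8 × 0.5 km = +4.9°C, so T = 10.44°C.
Net change vs windward start: 10.44 − 25.3 = -14.86°C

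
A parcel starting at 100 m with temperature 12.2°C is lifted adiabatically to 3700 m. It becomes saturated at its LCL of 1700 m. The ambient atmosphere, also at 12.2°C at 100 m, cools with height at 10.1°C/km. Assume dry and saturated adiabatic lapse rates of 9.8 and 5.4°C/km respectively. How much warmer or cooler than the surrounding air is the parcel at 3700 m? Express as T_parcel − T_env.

+9.88°C (parcel warmer than environment)

Parcel:
  100–1700 m, dry: Δz = 1.6 km ⇒ ΔT = -15.68°C; T = -3.48°C
  1700–3700 m, saturated: Δz = 2 km ⇒ ΔT = -10.8°C; T = -14.28°C
Environment:
  100–3700 m, environment: Δz = 3.6 km ⇒ ΔT = -36.36°C; T = -24.16°C
T_parcel − T_env = -14.28 − (-24.16) = +9.88°C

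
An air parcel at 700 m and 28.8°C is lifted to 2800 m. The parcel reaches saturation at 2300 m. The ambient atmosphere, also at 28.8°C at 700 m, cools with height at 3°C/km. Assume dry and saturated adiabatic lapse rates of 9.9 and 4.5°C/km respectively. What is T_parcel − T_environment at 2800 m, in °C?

Parcel:
  700 → 2300 m (dry, 9.9°C/km): ΔT = -9.9 × 1.6 = -15.84°C → T = 12.96°C
  2300 → 2800 m (saturated, 4.5°C/km): ΔT = -4.5 × 0.5 = -2.25°C → T = 10.71°C
Environment:
  700 → 2800 m (environment, 3°C/km): ΔT = -3 × 2.1 = -6.3°C → T = 22.5°C
T_parcel − T_env = 10.71 − 22.5 = -11.79°C

-11.79°C (parcel cooler than environment)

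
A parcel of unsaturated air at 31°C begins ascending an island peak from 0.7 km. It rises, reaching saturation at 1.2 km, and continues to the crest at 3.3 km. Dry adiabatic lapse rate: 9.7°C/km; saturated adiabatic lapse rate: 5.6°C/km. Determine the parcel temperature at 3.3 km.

14.39°C

From 700 m to 1200 m (dry): cools by 9.7 × 0.5 = 4.85°C, giving 26.15°C.
From 1200 m to 3300 m (saturated): cools by 5.6 × 2.1 = 11.76°C, giving 14.39°C.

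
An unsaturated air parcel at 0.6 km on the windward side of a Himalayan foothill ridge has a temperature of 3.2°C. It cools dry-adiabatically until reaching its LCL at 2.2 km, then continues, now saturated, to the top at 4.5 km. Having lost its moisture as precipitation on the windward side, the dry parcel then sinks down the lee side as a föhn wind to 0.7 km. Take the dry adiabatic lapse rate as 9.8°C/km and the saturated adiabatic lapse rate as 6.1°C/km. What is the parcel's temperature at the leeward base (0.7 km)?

10.73°C

Dry to 2200 m: -9.8 × 1.6 km = -15.68°C, so T = -12.48°C.
Saturated to 4500 m: -6.1 × 2.3 km = -14.03°C, so T = -26.51°C.
Dry descent to 700 m: +9.8 × 3.8 km = +37.24°C, so T = 10.73°C.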